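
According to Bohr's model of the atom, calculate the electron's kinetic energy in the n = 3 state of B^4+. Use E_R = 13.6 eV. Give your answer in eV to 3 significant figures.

37.8 eV

For a Coulomb orbit the virial theorem gives K = −E_n.
E_n = −E_R·Z²/n², so K = E_R·Z²/n² = 13.6 × 5²/3² = 37.8 eV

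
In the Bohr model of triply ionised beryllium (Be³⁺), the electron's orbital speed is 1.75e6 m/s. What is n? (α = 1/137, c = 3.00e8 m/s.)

5

v_n = Zαc/n ⇒ n = Zαc/v = 4 × 0.00730 × 3.00e8 / 1.75e6 ≈ 5.01
n = 5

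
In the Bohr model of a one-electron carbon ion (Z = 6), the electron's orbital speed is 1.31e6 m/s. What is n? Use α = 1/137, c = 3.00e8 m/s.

10

v_n = Zαc/n ⇒ n = Zαc/v = 6 × 0.00730 × 3.00e8 / 1.31e6 ≈ 10.03
n = 10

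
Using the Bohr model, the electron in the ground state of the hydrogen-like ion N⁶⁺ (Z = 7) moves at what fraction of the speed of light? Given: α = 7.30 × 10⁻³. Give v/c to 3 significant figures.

0.0511

v_n = Zαc/n, so v/c = Zα/n = 7 × 0.00730 / 1 = 0.0511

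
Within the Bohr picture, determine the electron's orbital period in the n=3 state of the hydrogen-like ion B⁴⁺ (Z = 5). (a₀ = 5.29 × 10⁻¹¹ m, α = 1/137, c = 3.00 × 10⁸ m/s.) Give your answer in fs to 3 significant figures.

0.164 fs

r = n²a₀/Z = 3²·5.29 × 10⁻¹¹/5 = 9.52 × 10⁻¹¹ m
v = Zαc/n = 5·0.00730·3.00 × 10⁸/3 = 3.65 × 10⁶ m/s
T = 2πr/v = 1.64 × 10⁻¹⁶ s = 0.164 fs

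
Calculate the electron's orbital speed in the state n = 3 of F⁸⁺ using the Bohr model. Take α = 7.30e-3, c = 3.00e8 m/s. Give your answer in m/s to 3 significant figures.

v_n = Zαc/n = 9 × 0.00730 × 3.00e8 / 3
    = 6.57e6 m/s

6.57e6 m/s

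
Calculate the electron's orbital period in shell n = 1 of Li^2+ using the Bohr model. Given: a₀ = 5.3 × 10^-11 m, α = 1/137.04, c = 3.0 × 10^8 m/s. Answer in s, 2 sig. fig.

1.7 × 10^-17 s

r = n²a₀/Z = 1²·5.3 × 10^-11/3 = 1.8 × 10^-11 m
v = Zαc/n = 3·0.0073·3.0 × 10^8/1 = 6.6 × 10^6 m/s
T = 2πr/v = 1.7 × 10^-17 s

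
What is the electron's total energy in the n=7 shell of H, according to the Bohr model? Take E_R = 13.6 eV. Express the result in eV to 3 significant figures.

E_n = −E_R·Z²/n² = −13.6 × 1²/7² = -0.278 eV

-0.278 eV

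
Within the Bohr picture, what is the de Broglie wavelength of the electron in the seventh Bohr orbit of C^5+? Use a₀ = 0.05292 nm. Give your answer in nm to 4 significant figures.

0.3879 nm

The Bohr quantisation condition is nλ = 2πr_n.
r_n = n²a₀/Z = 0.4322 nm
λ = 2πr_n/n = 2π·0.4322/7 = 0.3879 nm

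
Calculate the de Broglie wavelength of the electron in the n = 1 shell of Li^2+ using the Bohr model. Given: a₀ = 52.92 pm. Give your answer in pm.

The Bohr quantisation condition is nλ = 2πr_n.
r_n = n²a₀/Z = 17.64 pm
λ = 2πr_n/n = 2π·17.64/1 = 110.8 pm

110.8 pm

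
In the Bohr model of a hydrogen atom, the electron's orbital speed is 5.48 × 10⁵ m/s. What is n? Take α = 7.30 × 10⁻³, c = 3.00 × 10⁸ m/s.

v_n = Zαc/n ⇒ n = Zαc/v = 1 × 0.00730 × 3.00 × 10⁸ / 5.48 × 10⁵ ≈ 4.00
n = 4

4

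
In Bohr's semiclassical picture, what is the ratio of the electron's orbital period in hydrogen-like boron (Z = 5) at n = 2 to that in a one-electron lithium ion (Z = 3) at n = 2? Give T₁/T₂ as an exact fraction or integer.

T ∝ Z^-2 · n^3
T₁/T₂ = (5/3)^-2 · (2/2)^3 = 9/25

9/25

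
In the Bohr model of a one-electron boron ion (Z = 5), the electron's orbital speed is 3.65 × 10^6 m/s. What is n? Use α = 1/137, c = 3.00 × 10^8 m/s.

v_n = Zαc/n ⇒ n = Zαc/v = 5 × 0.00730 × 3.00 × 10^8 / 3.65 × 10^6 ≈ 3.00
n = 3

3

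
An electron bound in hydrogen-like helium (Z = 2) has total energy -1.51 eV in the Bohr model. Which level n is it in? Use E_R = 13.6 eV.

6

E_n = −E_R Z²/n² ⇒ n² = E_R Z²/(−E_n) = 13.6 × 2² / 1.51 ≈ 36.03
n = 6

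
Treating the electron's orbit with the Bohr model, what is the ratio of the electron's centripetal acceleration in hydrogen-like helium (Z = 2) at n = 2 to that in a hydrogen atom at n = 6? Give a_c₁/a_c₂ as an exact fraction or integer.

a_c ∝ Z^3 · n^-4
a_c₁/a_c₂ = (2/1)^3 · (2/6)^-4 = 648

648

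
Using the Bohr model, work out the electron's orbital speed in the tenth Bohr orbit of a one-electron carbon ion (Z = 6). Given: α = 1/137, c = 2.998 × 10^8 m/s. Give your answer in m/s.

1.313 × 10^6 m/s

v_n = Zαc/n = 6 × 0.007299 × 2.998 × 10^8 / 10
    = 1.313 × 10^6 m/s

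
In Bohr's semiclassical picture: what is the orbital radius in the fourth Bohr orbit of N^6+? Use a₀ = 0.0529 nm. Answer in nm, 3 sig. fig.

0.121 nm

r_n = n²a₀/Z = 4² × 0.0529 / 7
    = 16 × 0.0529 / 7 = 0.121 nm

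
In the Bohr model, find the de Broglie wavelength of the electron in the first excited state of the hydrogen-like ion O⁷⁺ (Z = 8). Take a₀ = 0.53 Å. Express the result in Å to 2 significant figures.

The Bohr quantisation condition is nλ = 2πr_n.
r_n = n²a₀/Z = 0.27 Å
λ = 2πr_n/n = 2π·0.27/2 = 0.83 Å

0.83 Å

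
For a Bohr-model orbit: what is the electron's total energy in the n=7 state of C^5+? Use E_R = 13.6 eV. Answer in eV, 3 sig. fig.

E_n = −E_R·Z²/n² = −13.6 × 6²/7² = -9.99 eV

-9.99 eV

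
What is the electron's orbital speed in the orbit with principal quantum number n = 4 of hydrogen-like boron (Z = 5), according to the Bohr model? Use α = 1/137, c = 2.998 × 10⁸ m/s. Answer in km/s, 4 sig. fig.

v_n = Zαc/n = 5 × 0.007299 × 2.998 × 10⁸ / 4
    = 2735 km/s

2735 km/s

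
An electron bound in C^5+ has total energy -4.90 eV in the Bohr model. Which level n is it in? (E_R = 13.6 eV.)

E_n = −E_R Z²/n² ⇒ n² = E_R Z²/(−E_n) = 13.6 × 6² / 4.90 ≈ 99.92
n = 10

10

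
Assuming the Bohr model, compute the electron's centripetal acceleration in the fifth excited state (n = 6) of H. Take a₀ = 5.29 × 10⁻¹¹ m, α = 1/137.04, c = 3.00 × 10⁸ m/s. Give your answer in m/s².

6.99 × 10¹⁹ m/s²

r = n²a₀/Z = 1.90 × 10⁻⁹ m, v = Zαc/n = 3.65 × 10⁵ m/s
a = v²/r = (3.65 × 10⁵)² / 1.90 × 10⁻⁹ = 6.99 × 10¹⁹ m/s²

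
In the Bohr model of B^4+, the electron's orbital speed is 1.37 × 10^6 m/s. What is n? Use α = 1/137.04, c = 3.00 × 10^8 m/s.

8

v_n = Zαc/n ⇒ n = Zαc/v = 5 × 0.00730 × 3.00 × 10^8 / 1.37 × 10^6 ≈ 7.99
n = 8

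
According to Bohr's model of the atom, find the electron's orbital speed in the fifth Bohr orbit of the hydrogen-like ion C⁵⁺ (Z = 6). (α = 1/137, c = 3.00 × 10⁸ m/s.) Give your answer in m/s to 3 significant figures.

2.63 × 10⁶ m/s

v_n = Zαc/n = 6 × 0.00730 × 3.00 × 10⁸ / 5
    = 2.63 × 10⁶ m/s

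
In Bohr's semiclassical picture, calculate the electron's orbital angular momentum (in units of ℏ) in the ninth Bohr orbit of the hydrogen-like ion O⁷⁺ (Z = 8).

9

L_n = nℏ, so L/ℏ = n = 9.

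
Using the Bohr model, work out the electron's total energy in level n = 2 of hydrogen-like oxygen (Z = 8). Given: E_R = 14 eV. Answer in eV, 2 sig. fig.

E_n = −E_R·Z²/n² = −14 × 8²/2² = -220 eV

-220 eV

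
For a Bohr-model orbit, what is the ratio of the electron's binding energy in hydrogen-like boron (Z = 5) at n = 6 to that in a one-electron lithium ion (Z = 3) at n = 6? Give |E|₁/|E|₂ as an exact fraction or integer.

|E| ∝ Z^2 · n^-2
|E|₁/|E|₂ = (5/3)^2 · (6/6)^-2 = 25/9

25/9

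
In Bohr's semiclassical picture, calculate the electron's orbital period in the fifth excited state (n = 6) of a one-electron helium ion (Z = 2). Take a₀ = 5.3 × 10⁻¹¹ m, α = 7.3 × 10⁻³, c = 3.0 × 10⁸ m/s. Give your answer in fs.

8.2 fs

r = n²a₀/Z = 6²·5.3 × 10⁻¹¹/2 = 9.5 × 10⁻¹⁰ m
v = Zαc/n = 2·0.0073·3.0 × 10⁸/6 = 7.3 × 10⁵ m/s
T = 2πr/v = 8.2 × 10⁻¹⁵ s = 8.2 fs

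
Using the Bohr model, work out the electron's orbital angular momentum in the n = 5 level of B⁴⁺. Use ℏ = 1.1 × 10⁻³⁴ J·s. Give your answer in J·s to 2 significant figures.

5.5 × 10⁻³⁴ J·s

L_n = nℏ = 5 × 1.1 × 10⁻³⁴ = 5.5 × 10⁻³⁴ J·s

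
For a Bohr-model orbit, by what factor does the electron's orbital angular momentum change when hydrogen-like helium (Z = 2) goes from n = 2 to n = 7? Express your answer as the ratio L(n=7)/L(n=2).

L = nℏ depends only on n, so L ∝ n.
L(n=7)/L(n=2) = (7/2)^1 = 7/2

7/2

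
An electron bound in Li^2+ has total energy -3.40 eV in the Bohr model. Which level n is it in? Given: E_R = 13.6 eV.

6

E_n = −E_R Z²/n² ⇒ n² = E_R Z²/(−E_n) = 13.6 × 3² / 3.40 ≈ 36.00
n = 6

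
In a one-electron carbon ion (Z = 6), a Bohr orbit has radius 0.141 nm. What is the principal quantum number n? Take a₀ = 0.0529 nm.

r_n = n²a₀/Z ⇒ n² = rZ/a₀ = 0.141 × 6 / 0.0529 ≈ 15.99
n = 4

4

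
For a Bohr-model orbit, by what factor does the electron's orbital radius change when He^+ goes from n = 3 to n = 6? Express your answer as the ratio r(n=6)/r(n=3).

r ∝ Z^-1 · n^2; with Z fixed, r ∝ n^2.
r(n=6)/r(n=3) = (6/3)^2 = 4

4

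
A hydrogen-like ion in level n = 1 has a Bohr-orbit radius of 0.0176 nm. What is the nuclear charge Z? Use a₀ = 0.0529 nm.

r_n = n²a₀/Z ⇒ Z = n²a₀/r = 1² × 0.0529 / 0.0176 ≈ 3.01
Z = 3

3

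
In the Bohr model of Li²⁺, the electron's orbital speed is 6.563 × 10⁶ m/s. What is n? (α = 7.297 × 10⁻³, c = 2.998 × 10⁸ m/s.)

v_n = Zαc/n ⇒ n = Zαc/v = 3 × 0.007297 × 2.998 × 10⁸ / 6.563 × 10⁶ ≈ 1.00
n = 1

1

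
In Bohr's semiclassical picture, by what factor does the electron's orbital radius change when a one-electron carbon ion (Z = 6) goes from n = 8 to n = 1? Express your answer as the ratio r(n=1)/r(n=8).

r ∝ Z^-1 · n^2; with Z fixed, r ∝ n^2.
r(n=1)/r(n=8) = (1/8)^2 = 1/64

1/64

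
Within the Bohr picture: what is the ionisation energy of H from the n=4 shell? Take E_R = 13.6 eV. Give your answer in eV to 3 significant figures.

E_n = −E_R·Z²/n² = −13.6 × 1²/4² eV = -0.850 eV
Ionisation energy = −E_n = 0.850 eV

0.850 eV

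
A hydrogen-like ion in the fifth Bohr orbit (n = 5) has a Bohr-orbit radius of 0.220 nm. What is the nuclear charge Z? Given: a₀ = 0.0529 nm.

6

r_n = n²a₀/Z ⇒ Z = n²a₀/r = 5² × 0.0529 / 0.220 ≈ 6.01
Z = 6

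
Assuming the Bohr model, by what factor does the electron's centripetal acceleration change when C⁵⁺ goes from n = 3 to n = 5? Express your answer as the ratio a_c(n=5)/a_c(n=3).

a_c ∝ Z^3 · n^-4; with Z fixed, a_c ∝ n^-4.
a_c(n=5)/a_c(n=3) = (5/3)^-4 = 81/625

81/625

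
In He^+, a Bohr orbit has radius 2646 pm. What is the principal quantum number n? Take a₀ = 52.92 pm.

10

r_n = n²a₀/Z ⇒ n² = rZ/a₀ = 2646 × 2 / 52.92 ≈ 100.00
n = 10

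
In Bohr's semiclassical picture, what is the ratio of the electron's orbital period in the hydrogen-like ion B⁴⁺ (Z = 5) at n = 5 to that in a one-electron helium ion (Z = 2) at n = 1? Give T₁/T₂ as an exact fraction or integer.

T ∝ Z^-2 · n^3
T₁/T₂ = (5/2)^-2 · (5/1)^3 = 20

20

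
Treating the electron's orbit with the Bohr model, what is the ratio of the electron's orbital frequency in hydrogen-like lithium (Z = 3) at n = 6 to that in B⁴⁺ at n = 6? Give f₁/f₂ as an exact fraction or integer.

9/25

f ∝ Z^2 · n^-3
f₁/f₂ = (3/5)^2 · (6/6)^-3 = 9/25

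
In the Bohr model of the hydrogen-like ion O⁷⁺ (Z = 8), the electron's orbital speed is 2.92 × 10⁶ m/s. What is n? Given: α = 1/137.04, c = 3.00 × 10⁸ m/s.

6

v_n = Zαc/n ⇒ n = Zαc/v = 8 × 0.00730 × 3.00 × 10⁸ / 2.92 × 10⁶ ≈ 6.00
n = 6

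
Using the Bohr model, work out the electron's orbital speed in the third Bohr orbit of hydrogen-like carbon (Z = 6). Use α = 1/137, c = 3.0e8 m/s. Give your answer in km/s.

4400 km/s

v_n = Zαc/n = 6 × 0.0073 × 3.0e8 / 3
    = 4400 km/s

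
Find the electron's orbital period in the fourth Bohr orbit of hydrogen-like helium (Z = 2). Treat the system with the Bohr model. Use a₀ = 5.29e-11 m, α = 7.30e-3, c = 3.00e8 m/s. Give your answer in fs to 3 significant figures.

r = n²a₀/Z = 4²·5.29e-11/2 = 4.23e-10 m
v = Zαc/n = 2·0.00730·3.00e8/4 = 1.09e6 m/s
T = 2πr/v = 2.43e-15 s = 2.43 fs

2.43 fs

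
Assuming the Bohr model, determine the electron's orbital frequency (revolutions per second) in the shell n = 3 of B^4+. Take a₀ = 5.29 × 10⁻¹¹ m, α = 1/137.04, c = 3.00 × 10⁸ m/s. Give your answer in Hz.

r = n²a₀/Z = 9.52 × 10⁻¹¹ m, v = Zαc/n = 3.65 × 10⁶ m/s
f = v/(2πr) = 6.10 × 10¹⁵ Hz

6.10 × 10¹⁵ Hz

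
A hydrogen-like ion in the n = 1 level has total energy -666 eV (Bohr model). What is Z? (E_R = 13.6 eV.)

7

E_n = −E_R Z²/n² ⇒ Z² = −E_n n²/E_R = 666 × 1² / 13.6 ≈ 48.97
Z = 7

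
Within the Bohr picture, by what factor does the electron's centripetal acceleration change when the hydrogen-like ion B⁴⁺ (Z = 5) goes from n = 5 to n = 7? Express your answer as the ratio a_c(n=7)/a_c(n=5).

625/2401

a_c ∝ Z^3 · n^-4; with Z fixed, a_c ∝ n^-4.
a_c(n=7)/a_c(n=5) = (7/5)^-4 = 625/2401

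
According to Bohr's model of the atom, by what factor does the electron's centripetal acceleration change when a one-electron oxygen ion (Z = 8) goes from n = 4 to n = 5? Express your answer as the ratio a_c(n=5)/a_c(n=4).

a_c ∝ Z^3 · n^-4; with Z fixed, a_c ∝ n^-4.
a_c(n=5)/a_c(n=4) = (5/4)^-4 = 256/625

256/625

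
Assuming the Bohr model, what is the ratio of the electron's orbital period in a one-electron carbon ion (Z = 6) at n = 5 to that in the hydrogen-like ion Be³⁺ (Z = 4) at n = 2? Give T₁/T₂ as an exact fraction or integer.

T ∝ Z^-2 · n^3
T₁/T₂ = (6/4)^-2 · (5/2)^3 = 125/18

125/18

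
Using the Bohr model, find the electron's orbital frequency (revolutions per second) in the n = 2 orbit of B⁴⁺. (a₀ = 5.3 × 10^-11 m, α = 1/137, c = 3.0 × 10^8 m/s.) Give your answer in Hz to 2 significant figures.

2.1 × 10^16 Hz

r = n²a₀/Z = 4.2 × 10^-11 m, v = Zαc/n = 5.5 × 10^6 m/s
f = v/(2πr) = 2.1 × 10^16 Hz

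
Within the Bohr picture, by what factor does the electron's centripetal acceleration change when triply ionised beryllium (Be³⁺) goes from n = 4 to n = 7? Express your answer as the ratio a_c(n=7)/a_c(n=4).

a_c ∝ Z^3 · n^-4; with Z fixed, a_c ∝ n^-4.
a_c(n=7)/a_c(n=4) = (7/4)^-4 = 256/2401

256/2401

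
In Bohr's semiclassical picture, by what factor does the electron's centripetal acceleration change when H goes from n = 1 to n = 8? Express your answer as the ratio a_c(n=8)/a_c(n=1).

a_c ∝ Z^3 · n^-4; with Z fixed, a_c ∝ n^-4.
a_c(n=8)/a_c(n=1) = (8/1)^-4 = 1/4096

1/4096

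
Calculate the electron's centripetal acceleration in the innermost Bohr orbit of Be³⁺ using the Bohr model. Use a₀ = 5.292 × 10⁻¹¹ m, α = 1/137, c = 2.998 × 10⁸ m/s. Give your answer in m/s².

5.791 × 10²⁴ m/s²

r = n²a₀/Z = 1.323 × 10⁻¹¹ m, v = Zαc/n = 8.753 × 10⁶ m/s
a = v²/r = (8.753 × 10⁶)² / 1.323 × 10⁻¹¹ = 5.791 × 10²⁴ m/s²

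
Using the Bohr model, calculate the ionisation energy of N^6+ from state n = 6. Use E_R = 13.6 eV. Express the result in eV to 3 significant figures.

18.5 eV

E_n = −E_R·Z²/n² = −13.6 × 7²/6² eV = -18.5 eV
Ionisation energy = −E_n = 18.5 eV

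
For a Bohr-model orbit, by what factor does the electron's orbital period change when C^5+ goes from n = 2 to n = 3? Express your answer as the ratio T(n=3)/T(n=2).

27/8

T ∝ Z^-2 · n^3; with Z fixed, T ∝ n^3.
T(n=3)/T(n=2) = (3/2)^3 = 27/8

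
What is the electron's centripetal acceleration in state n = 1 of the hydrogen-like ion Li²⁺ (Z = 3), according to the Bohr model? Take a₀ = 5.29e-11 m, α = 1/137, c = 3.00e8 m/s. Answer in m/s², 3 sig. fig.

2.45e24 m/s²

r = n²a₀/Z = 1.76e-11 m, v = Zαc/n = 6.57e6 m/s
a = v²/r = (6.57e6)² / 1.76e-11 = 2.45e24 m/s²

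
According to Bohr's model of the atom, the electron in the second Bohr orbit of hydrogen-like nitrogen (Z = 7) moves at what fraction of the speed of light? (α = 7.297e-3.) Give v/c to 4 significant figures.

v_n = Zαc/n, so v/c = Zα/n = 7 × 0.007297 / 2 = 0.02554

0.02554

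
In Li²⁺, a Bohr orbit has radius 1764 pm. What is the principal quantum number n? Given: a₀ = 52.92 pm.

10

r_n = n²a₀/Z ⇒ n² = rZ/a₀ = 1764 × 3 / 52.92 ≈ 100.00
n = 10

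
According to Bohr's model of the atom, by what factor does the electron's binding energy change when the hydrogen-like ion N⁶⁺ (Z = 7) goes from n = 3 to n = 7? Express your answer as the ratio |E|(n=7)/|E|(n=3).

|E| ∝ Z^2 · n^-2; with Z fixed, |E| ∝ n^-2.
|E|(n=7)/|E|(n=3) = (7/3)^-2 = 9/49

9/49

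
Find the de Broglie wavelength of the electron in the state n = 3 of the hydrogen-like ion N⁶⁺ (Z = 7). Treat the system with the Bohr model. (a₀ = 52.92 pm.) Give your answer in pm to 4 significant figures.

142.5 pm

The Bohr quantisation condition is nλ = 2πr_n.
r_n = n²a₀/Z = 68.04 pm
λ = 2πr_n/n = 2π·68.04/3 = 142.5 pm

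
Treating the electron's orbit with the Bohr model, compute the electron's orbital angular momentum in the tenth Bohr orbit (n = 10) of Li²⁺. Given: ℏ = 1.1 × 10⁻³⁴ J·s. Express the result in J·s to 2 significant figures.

L_n = nℏ = 10 × 1.1 × 10⁻³⁴ = 1.1 × 10⁻³³ J·s

1.1 × 10⁻³³ J·s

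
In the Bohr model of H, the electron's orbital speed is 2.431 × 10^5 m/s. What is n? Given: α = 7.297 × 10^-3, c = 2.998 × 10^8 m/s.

9

v_n = Zαc/n ⇒ n = Zαc/v = 1 × 0.007297 × 2.998 × 10^8 / 2.431 × 10^5 ≈ 9.00
n = 9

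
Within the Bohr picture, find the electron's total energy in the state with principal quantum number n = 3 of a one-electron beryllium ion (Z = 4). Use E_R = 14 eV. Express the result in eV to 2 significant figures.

-25 eV

E_n = −E_R·Z²/n² = −14 × 4²/3² = -25 eV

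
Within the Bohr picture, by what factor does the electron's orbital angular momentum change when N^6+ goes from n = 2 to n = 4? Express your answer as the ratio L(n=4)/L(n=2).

2

L = nℏ depends only on n, so L ∝ n.
L(n=4)/L(n=2) = (4/2)^1 = 2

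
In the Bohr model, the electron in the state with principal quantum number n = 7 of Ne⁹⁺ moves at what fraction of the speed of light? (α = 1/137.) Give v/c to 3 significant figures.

0.0104

v_n = Zαc/n, so v/c = Zα/n = 10 × 0.00730 / 7 = 0.0104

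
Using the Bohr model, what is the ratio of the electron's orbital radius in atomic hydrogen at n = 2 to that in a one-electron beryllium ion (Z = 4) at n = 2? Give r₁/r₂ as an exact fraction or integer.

r ∝ Z^-1 · n^2
r₁/r₂ = (1/4)^-1 · (2/2)^2 = 4

4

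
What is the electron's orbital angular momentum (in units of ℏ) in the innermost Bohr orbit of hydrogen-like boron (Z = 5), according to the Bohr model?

L_n = nℏ, so L/ℏ = n = 1.

1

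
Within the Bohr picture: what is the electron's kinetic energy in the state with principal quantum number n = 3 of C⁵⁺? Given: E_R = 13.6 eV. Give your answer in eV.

For a Coulomb orbit the virial theorem gives K = −E_n.
E_n = −E_R·Z²/n², so K = E_R·Z²/n² = 13.6 × 6²/3² = 54.4 eV

54.4 eV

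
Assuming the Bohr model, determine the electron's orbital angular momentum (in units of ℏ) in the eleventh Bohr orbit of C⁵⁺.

11

L_n = nℏ, so L/ℏ = n = 11.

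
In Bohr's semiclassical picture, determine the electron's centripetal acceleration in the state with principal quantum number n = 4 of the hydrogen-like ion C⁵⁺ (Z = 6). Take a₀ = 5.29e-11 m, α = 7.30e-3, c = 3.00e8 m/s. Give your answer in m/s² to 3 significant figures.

7.65e22 m/s²

r = n²a₀/Z = 1.41e-10 m, v = Zαc/n = 3.29e6 m/s
a = v²/r = (3.29e6)² / 1.41e-10 = 7.65e22 m/s²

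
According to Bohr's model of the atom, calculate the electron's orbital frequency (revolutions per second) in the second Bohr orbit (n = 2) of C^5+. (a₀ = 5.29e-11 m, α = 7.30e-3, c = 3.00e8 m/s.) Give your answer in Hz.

2.96e16 Hz

r = n²a₀/Z = 3.53e-11 m, v = Zαc/n = 6.57e6 m/s
f = v/(2πr) = 2.96e16 Hz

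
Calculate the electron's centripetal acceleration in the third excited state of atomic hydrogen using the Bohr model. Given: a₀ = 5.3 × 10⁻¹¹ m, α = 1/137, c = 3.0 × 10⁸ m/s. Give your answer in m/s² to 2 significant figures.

r = n²a₀/Z = 8.5 × 10⁻¹⁰ m, v = Zαc/n = 5.5 × 10⁵ m/s
a = v²/r = (5.5 × 10⁵)² / 8.5 × 10⁻¹⁰ = 3.5 × 10²⁰ m/s²

3.5 × 10²⁰ m/s²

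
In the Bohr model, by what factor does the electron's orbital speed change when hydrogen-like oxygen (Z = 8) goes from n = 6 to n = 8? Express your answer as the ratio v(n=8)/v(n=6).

v ∝ Z^1 · n^-1; with Z fixed, v ∝ n^-1.
v(n=8)/v(n=6) = (8/6)^-1 = 3/4

3/4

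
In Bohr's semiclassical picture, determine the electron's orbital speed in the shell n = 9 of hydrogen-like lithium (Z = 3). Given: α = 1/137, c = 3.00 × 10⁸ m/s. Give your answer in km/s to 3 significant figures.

730 km/s

v_n = Zαc/n = 3 × 0.00730 × 3.00 × 10⁸ / 9
    = 730 km/s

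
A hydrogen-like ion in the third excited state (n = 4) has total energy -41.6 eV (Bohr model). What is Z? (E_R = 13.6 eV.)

E_n = −E_R Z²/n² ⇒ Z² = −E_n n²/E_R = 41.6 × 4² / 13.6 ≈ 48.94
Z = 7

7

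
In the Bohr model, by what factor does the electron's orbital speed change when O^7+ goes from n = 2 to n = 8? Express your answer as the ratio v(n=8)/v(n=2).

1/4

v ∝ Z^1 · n^-1; with Z fixed, v ∝ n^-1.
v(n=8)/v(n=2) = (8/2)^-1 = 1/4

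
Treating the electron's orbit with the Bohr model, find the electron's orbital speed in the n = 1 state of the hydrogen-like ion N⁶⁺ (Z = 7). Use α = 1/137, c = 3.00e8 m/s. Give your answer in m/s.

1.53e7 m/s

v_n = Zαc/n = 7 × 0.00730 × 3.00e8 / 1
    = 1.53e7 m/s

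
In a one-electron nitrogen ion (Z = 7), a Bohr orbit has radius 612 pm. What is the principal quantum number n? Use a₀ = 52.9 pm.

r_n = n²a₀/Z ⇒ n² = rZ/a₀ = 612 × 7 / 52.9 ≈ 80.98
n = 9

9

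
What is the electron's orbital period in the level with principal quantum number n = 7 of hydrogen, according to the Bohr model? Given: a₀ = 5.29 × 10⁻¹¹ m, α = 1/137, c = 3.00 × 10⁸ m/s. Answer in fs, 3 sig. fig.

r = n²a₀/Z = 7²·5.29 × 10⁻¹¹/1 = 2.59 × 10⁻⁹ m
v = Zαc/n = 1·0.00730·3.00 × 10⁸/7 = 3.13 × 10⁵ m/s
T = 2πr/v = 5.21 × 10⁻¹⁴ s = 52.1 fs

52.1 fs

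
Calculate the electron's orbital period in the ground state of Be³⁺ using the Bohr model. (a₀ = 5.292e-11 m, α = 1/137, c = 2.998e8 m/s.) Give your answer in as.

r = n²a₀/Z = 1²·5.292e-11/4 = 1.323e-11 m
v = Zαc/n = 4·0.007299·2.998e8/1 = 8.753e6 m/s
T = 2πr/v = 9.497e-18 s = 9.497 as

9.497 as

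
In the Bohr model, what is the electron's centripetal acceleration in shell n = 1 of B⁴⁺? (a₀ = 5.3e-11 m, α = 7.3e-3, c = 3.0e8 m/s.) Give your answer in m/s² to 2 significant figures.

r = n²a₀/Z = 1.1e-11 m, v = Zαc/n = 1.1e7 m/s
a = v²/r = (1.1e7)² / 1.1e-11 = 1.1e25 m/s²

1.1e25 m/s²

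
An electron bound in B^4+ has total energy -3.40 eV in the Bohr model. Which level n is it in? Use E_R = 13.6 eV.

E_n = −E_R Z²/n² ⇒ n² = E_R Z²/(−E_n) = 13.6 × 5² / 3.40 ≈ 100.00
n = 10

10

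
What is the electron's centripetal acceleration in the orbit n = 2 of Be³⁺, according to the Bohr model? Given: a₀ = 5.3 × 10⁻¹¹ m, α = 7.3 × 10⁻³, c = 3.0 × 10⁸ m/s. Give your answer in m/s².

r = n²a₀/Z = 5.3 × 10⁻¹¹ m, v = Zαc/n = 4.4 × 10⁶ m/s
a = v²/r = (4.4 × 10⁶)² / 5.3 × 10⁻¹¹ = 3.6 × 10²³ m/s²

3.6 × 10²³ m/s²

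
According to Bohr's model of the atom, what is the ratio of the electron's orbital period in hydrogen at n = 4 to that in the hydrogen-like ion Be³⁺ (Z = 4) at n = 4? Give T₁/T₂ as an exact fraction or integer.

16

T ∝ Z^-2 · n^3
T₁/T₂ = (1/4)^-2 · (4/4)^3 = 16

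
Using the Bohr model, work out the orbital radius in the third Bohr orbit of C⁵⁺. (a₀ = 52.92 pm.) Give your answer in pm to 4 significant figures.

r_n = n²a₀/Z = 3² × 52.92 / 6
    = 9 × 52.92 / 6 = 79.38 pm

79.38 pm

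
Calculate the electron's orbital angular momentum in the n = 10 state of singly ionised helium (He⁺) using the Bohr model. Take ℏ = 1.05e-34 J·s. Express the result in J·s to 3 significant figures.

1.05e-33 J·s

L_n = nℏ = 10 × 1.05e-34 = 1.05e-33 J·s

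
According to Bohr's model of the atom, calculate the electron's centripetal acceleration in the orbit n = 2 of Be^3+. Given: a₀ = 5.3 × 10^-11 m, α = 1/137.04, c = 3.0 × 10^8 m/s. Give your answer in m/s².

r = n²a₀/Z = 5.3 × 10^-11 m, v = Zαc/n = 4.4 × 10^6 m/s
a = v²/r = (4.4 × 10^6)² / 5.3 × 10^-11 = 3.6 × 10^23 m/s²

3.6 × 10^23 m/s²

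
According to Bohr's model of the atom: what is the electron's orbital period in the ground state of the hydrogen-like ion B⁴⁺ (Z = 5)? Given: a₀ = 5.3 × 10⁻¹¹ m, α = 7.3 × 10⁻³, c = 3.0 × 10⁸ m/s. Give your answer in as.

6.1 as

r = n²a₀/Z = 1²·5.3 × 10⁻¹¹/5 = 1.1 × 10⁻¹¹ m
v = Zαc/n = 5·0.0073·3.0 × 10⁸/1 = 1.1 × 10⁷ m/s
T = 2πr/v = 6.1 × 10⁻¹⁸ s = 6.1 as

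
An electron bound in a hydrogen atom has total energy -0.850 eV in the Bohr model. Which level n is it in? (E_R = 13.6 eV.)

E_n = −E_R Z²/n² ⇒ n² = E_R Z²/(−E_n) = 13.6 × 1² / 0.850 ≈ 16.00
n = 4

4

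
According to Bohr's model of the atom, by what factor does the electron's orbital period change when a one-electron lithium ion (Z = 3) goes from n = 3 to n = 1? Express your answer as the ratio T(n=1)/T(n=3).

1/27

T ∝ Z^-2 · n^3; with Z fixed, T ∝ n^3.
T(n=1)/T(n=3) = (1/3)^3 = 1/27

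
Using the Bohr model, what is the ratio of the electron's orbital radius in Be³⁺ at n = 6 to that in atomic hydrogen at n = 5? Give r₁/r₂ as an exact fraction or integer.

r ∝ Z^-1 · n^2
r₁/r₂ = (4/1)^-1 · (6/5)^2 = 9/25

9/25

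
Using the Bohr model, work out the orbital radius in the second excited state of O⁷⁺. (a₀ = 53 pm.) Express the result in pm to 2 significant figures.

60 pm

r_n = n²a₀/Z = 3² × 53 / 8
    = 9 × 53 / 8 = 60 pm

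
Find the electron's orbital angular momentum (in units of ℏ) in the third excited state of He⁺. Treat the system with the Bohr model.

4

L_n = nℏ, so L/ℏ = n = 4.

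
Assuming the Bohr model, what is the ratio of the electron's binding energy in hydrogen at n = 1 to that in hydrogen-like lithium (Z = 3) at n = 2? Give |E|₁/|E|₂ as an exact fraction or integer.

4/9

|E| ∝ Z^2 · n^-2
|E|₁/|E|₂ = (1/3)^2 · (1/2)^-2 = 4/9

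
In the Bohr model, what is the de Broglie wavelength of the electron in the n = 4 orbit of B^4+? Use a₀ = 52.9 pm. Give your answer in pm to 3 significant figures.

266 pm

The Bohr quantisation condition is nλ = 2πr_n.
r_n = n²a₀/Z = 169 pm
λ = 2πr_n/n = 2π·169/4 = 266 pm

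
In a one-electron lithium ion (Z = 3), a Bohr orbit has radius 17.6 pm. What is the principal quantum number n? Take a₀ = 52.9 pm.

r_n = n²a₀/Z ⇒ n² = rZ/a₀ = 17.6 × 3 / 52.9 ≈ 1.00
n = 1

1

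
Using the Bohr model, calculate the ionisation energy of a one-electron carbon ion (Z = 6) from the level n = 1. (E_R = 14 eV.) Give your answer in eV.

E_n = −E_R·Z²/n² = −14 × 6²/1² eV = -500 eV
Ionisation energy = −E_n = 500 eV

500 eV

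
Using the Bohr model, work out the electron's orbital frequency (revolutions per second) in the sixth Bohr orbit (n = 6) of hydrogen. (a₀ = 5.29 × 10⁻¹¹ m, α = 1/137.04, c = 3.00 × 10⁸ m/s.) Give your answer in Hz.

3.05 × 10¹³ Hz

r = n²a₀/Z = 1.90 × 10⁻⁹ m, v = Zαc/n = 3.65 × 10⁵ m/s
f = v/(2πr) = 3.05 × 10¹³ Hz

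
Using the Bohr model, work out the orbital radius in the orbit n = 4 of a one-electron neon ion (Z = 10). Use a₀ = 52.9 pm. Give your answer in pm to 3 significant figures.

84.6 pm

r_n = n²a₀/Z = 4² × 52.9 / 10
    = 16 × 52.9 / 10 = 84.6 pm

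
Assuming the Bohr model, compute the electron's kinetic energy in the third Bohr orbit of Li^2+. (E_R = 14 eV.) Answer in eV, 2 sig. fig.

For a Coulomb orbit the virial theorem gives K = −E_n.
E_n = −E_R·Z²/n², so K = E_R·Z²/n² = 14 × 3²/3² = 14 eV

14 eV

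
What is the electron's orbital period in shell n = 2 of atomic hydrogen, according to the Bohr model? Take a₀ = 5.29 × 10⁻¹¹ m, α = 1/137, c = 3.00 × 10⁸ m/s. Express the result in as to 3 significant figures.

r = n²a₀/Z = 2²·5.29 × 10⁻¹¹/1 = 2.12 × 10⁻¹⁰ m
v = Zαc/n = 1·0.00730·3.00 × 10⁸/2 = 1.09 × 10⁶ m/s
T = 2πr/v = 1.21 × 10⁻¹⁵ s = 1210 as

1210 as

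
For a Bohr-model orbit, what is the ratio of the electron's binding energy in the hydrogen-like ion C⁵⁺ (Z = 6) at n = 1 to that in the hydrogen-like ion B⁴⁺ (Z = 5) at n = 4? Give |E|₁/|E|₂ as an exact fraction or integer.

|E| ∝ Z^2 · n^-2
|E|₁/|E|₂ = (6/5)^2 · (1/4)^-2 = 576/25

576/25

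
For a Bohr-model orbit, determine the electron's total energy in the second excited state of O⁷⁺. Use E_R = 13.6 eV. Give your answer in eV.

E_n = −E_R·Z²/n² = −13.6 × 8²/3² = -96.7 eV

-96.7 eV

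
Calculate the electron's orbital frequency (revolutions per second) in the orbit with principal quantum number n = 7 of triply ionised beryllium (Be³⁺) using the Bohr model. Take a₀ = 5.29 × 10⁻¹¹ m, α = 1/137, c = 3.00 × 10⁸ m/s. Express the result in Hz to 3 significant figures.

3.07 × 10¹⁴ Hz

r = n²a₀/Z = 6.48 × 10⁻¹⁰ m, v = Zαc/n = 1.25 × 10⁶ m/s
f = v/(2πr) = 3.07 × 10¹⁴ Hz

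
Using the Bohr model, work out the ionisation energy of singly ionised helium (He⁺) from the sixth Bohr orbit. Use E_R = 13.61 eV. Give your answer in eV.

E_n = −E_R·Z²/n² = −13.61 × 2²/6² eV = -1.512 eV
Ionisation energy = −E_n = 1.512 eV

1.512 eV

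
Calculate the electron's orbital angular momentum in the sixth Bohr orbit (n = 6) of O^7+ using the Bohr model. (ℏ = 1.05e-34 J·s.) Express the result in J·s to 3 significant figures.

6.30e-34 J·s

L_n = nℏ = 6 × 1.05e-34 = 6.30e-34 J·s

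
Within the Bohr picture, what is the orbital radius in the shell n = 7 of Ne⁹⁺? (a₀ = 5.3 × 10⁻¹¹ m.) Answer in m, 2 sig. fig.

2.6 × 10⁻¹⁰ m

r_n = n²a₀/Z = 7² × 5.3 × 10⁻¹¹ / 10
    = 49 × 5.3 × 10⁻¹¹ / 10 = 2.6 × 10⁻¹⁰ m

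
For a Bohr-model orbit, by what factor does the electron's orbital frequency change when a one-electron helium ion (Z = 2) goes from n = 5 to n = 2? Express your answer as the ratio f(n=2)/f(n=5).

f ∝ Z^2 · n^-3; with Z fixed, f ∝ n^-3.
f(n=2)/f(n=5) = (2/5)^-3 = 125/8

125/8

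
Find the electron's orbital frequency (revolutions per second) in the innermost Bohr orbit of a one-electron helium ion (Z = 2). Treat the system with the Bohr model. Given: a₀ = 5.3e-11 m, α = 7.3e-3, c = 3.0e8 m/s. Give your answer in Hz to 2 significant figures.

2.6e16 Hz

r = n²a₀/Z = 2.6e-11 m, v = Zαc/n = 4.4e6 m/s
f = v/(2πr) = 2.6e16 Hz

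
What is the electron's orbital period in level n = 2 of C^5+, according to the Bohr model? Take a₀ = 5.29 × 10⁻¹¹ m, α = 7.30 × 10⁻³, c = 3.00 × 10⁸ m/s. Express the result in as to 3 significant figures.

33.7 as

r = n²a₀/Z = 2²·5.29 × 10⁻¹¹/6 = 3.53 × 10⁻¹¹ m
v = Zαc/n = 6·0.00730·3.00 × 10⁸/2 = 6.57 × 10⁶ m/s
T = 2πr/v = 3.37 × 10⁻¹⁷ s = 33.7 as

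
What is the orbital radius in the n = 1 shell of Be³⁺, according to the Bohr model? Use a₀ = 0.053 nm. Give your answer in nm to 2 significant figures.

r_n = n²a₀/Z = 1² × 0.053 / 4
    = 1 × 0.053 / 4 = 0.013 nm

0.013 nm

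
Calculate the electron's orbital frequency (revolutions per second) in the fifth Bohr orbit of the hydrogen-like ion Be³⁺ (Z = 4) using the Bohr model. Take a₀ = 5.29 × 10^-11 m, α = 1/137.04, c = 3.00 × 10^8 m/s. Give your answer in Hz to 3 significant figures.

r = n²a₀/Z = 3.31 × 10^-10 m, v = Zαc/n = 1.75 × 10^6 m/s
f = v/(2πr) = 8.43 × 10^14 Hz

8.43 × 10^14 Hz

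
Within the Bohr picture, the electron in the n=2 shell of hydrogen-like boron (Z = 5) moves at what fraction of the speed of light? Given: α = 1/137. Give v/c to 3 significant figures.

0.0182

v_n = Zαc/n, so v/c = Zα/n = 5 × 0.00730 / 2 = 0.0182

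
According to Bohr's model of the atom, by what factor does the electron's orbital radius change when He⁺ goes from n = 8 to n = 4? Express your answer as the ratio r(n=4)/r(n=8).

r ∝ Z^-1 · n^2; with Z fixed, r ∝ n^2.
r(n=4)/r(n=8) = (4/8)^2 = 1/4

1/4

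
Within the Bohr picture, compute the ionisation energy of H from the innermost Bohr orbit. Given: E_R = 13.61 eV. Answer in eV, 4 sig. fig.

E_n = −E_R·Z²/n² = −13.61 × 1²/1² eV = -13.61 eV
Ionisation energy = −E_n = 13.61 eV

13.61 eV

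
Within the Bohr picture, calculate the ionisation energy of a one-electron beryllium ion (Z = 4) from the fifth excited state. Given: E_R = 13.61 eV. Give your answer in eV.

6.049 eV

E_n = −E_R·Z²/n² = −13.61 × 4²/6² eV = -6.049 eV
Ionisation energy = −E_n = 6.049 eV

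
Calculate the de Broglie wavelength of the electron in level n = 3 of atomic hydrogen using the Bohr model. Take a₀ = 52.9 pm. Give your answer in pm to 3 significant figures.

The Bohr quantisation condition is nλ = 2πr_n.
r_n = n²a₀/Z = 476 pm
λ = 2πr_n/n = 2π·476/3 = 997 pm

997 pm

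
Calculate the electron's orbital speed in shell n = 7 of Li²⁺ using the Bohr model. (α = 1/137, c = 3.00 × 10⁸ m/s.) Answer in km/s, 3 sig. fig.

938 km/s

v_n = Zαc/n = 3 × 0.00730 × 3.00 × 10⁸ / 7
    = 938 km/s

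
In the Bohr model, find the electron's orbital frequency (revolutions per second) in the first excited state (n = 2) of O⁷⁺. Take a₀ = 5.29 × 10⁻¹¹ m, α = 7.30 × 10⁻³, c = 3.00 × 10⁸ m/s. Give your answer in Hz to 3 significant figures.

5.27 × 10¹⁶ Hz

r = n²a₀/Z = 2.65 × 10⁻¹¹ m, v = Zαc/n = 8.76 × 10⁶ m/s
f = v/(2πr) = 5.27 × 10¹⁶ Hz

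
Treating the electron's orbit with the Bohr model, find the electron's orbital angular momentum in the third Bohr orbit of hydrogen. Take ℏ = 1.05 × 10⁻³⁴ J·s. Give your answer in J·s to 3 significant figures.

3.15 × 10⁻³⁴ J·s

L_n = nℏ = 3 × 1.05 × 10⁻³⁴ = 3.15 × 10⁻³⁴ J·s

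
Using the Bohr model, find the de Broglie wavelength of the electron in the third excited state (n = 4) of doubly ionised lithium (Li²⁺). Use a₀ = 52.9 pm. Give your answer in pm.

The Bohr quantisation condition is nλ = 2πr_n.
r_n = n²a₀/Z = 282 pm
λ = 2πr_n/n = 2π·282/4 = 443 pm

443 pm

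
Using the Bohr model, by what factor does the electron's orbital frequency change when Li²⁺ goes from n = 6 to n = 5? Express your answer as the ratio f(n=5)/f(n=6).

216/125

f ∝ Z^2 · n^-3; with Z fixed, f ∝ n^-3.
f(n=5)/f(n=6) = (5/6)^-3 = 216/125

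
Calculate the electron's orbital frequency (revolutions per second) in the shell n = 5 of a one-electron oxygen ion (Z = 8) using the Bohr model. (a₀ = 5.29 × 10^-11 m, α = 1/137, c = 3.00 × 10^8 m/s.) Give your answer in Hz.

r = n²a₀/Z = 1.65 × 10^-10 m, v = Zαc/n = 3.50 × 10^6 m/s
f = v/(2πr) = 3.37 × 10^15 Hz

3.37 × 10^15 Hz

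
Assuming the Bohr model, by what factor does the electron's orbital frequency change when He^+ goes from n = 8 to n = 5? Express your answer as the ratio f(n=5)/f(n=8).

f ∝ Z^2 · n^-3; with Z fixed, f ∝ n^-3.
f(n=5)/f(n=8) = (5/8)^-3 = 512/125

512/125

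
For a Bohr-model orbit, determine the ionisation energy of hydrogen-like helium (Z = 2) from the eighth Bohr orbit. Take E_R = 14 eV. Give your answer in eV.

E_n = −E_R·Z²/n² = −14 × 2²/8² eV = -0.88 eV
Ionisation energy = −E_n = 0.88 eV

0.88 eV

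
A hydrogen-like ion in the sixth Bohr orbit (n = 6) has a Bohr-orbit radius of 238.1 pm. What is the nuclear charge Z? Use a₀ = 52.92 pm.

8

r_n = n²a₀/Z ⇒ Z = n²a₀/r = 6² × 52.92 / 238.1 ≈ 8.00
Z = 8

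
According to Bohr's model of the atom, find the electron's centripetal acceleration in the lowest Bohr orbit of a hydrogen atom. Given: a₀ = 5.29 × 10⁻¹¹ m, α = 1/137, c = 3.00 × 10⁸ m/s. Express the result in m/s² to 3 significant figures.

9.06 × 10²² m/s²

r = n²a₀/Z = 5.29 × 10⁻¹¹ m, v = Zαc/n = 2.19 × 10⁶ m/s
a = v²/r = (2.19 × 10⁶)² / 5.29 × 10⁻¹¹ = 9.06 × 10²² m/s²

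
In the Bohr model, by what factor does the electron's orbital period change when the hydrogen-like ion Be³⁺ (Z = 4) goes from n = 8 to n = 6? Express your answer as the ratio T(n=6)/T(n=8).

T ∝ Z^-2 · n^3; with Z fixed, T ∝ n^3.
T(n=6)/T(n=8) = (6/8)^3 = 27/64

27/64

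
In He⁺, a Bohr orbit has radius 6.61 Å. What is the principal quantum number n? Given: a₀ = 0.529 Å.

5

r_n = n²a₀/Z ⇒ n² = rZ/a₀ = 6.61 × 2 / 0.529 ≈ 24.99
n = 5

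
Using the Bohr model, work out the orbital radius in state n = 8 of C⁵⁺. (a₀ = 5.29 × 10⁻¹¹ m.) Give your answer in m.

r_n = n²a₀/Z = 8² × 5.29 × 10⁻¹¹ / 6
    = 64 × 5.29 × 10⁻¹¹ / 6 = 5.64 × 10⁻¹⁰ m

5.64 × 10⁻¹⁰ m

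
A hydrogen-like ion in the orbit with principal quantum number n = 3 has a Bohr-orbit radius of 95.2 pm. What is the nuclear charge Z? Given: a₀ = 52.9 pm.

5

r_n = n²a₀/Z ⇒ Z = n²a₀/r = 3² × 52.9 / 95.2 ≈ 5.00
Z = 5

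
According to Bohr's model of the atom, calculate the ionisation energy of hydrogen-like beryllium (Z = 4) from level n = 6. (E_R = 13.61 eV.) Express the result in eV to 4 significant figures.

6.049 eV

E_n = −E_R·Z²/n² = −13.61 × 4²/6² eV = -6.049 eV
Ionisation energy = −E_n = 6.049 eV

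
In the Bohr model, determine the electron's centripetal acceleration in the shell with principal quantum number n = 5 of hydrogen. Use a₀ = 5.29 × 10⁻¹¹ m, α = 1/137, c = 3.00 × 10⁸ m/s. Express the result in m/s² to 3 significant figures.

r = n²a₀/Z = 1.32 × 10⁻⁹ m, v = Zαc/n = 4.38 × 10⁵ m/s
a = v²/r = (4.38 × 10⁵)² / 1.32 × 10⁻⁹ = 1.45 × 10²⁰ m/s²

1.45 × 10²⁰ m/s²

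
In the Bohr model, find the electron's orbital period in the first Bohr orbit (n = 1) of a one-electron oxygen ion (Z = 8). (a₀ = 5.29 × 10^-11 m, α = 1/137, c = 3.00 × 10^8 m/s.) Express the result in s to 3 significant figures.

r = n²a₀/Z = 1²·5.29 × 10^-11/8 = 6.61 × 10^-12 m
v = Zαc/n = 8·0.00730·3.00 × 10^8/1 = 1.75 × 10^7 m/s
T = 2πr/v = 2.37 × 10^-18 s

2.37 × 10^-18 s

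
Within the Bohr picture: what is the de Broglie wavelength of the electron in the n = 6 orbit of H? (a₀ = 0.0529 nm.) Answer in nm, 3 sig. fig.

1.99 nm

The Bohr quantisation condition is nλ = 2πr_n.
r_n = n²a₀/Z = 1.90 nm
λ = 2πr_n/n = 2π·1.90/6 = 1.99 nm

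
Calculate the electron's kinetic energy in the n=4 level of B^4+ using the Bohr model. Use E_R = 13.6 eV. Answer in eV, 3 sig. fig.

For a Coulomb orbit the virial theorem gives K = −E_n.
E_n = −E_R·Z²/n², so K = E_R·Z²/n² = 13.6 × 5²/4² = 21.2 eV

21.2 eV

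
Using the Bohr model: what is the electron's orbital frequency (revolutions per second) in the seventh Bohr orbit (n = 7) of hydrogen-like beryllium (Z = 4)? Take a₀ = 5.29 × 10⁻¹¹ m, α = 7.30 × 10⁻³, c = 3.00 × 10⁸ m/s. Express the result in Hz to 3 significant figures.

r = n²a₀/Z = 6.48 × 10⁻¹⁰ m, v = Zαc/n = 1.25 × 10⁶ m/s
f = v/(2πr) = 3.07 × 10¹⁴ Hz

3.07 × 10¹⁴ Hz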